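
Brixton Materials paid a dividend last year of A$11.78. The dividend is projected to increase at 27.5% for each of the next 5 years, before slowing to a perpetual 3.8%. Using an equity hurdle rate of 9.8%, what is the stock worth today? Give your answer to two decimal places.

Two-stage DDM. Project D₁…D_5 at 0.275, terminal growth 0.038, discount at r = 0.098.
D_1 = 15.0195
D_2 = 19.1499
D_3 = 24.4161
D_4 = 31.1305
D_5 = 39.6914
Terminal value at t=5: TV = D_6/(r−g) = 41.1997/(0.098−0.038) = 686.6609
P₀ = 15.0195/(1+0.098)^1 + 19.1499/(1+0.098)^2 + 24.4161/(1+0.098)^3 + 31.1305/(1+0.098)^4 + 39.6914/(1+0.098)^5 + 686.6609/(1+0.098)^5 = 524.5556

A$524.56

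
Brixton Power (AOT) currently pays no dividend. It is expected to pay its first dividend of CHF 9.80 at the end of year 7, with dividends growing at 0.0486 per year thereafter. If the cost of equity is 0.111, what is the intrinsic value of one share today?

Deferred-dividend DDM. At t=6 the remaining stream is a growing perpetuity with first payment D_7 = 9.80.
V_6 = D_7/(r−g) = 9.80/(0.111−0.0486) = 157.0513
P₀ = V_6/(1+r)^6 = 157.0513/(1+0.111)^6 = 83.5136

CHF 83.51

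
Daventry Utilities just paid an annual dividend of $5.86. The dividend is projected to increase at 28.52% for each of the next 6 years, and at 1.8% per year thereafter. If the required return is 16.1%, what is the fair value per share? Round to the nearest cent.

$127.70

Two-stage DDM. Project D₁…D_6 at 0.2852, terminal growth 0.018, discount at r = 0.161.
D_1 = 7.5313
D_2 = 9.6792
D_3 = 12.4397
D_4 = 15.9875
D_5 = 20.5471
D_6 = 26.4072
Terminal value at t=6: TV = D_7/(r−g) = 26.8825/(0.161−0.018) = 187.9895
P₀ = 7.5313/(1+0.161)^1 + 9.6792/(1+0.161)^2 + 12.4397/(1+0.161)^3 + 15.9875/(1+0.161)^4 + 20.5471/(1+0.161)^5 + 26.4072/(1+0.161)^6 + 187.9895/(1+0.161)^6 = 127.7005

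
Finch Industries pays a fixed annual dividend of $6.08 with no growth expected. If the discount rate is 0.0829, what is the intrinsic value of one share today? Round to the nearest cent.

$73.34

Zero-growth DDM (perpetuity): P₀ = D/r = 6.08 / 0.0829 = 73.3414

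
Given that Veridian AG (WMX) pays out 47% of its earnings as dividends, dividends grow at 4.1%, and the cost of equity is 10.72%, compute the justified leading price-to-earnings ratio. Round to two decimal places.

7.10

Justified leading P/E = b/(r−g) = 0.47/(0.1072−0.041) = 7.0997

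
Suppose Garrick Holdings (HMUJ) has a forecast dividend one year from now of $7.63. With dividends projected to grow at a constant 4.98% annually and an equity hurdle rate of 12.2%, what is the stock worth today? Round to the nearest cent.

Gordon growth model: P₀ = D₁/(r − g), with D₁ = 7.63 given directly.
P₀ = 7.6300 / (0.122 − 0.0498) = 7.6300 / 0.0722 = 105.6787

$105.68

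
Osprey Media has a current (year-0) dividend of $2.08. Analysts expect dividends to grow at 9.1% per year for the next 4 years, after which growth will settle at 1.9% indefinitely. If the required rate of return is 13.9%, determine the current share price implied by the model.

Two-stage DDM. Project D₁…D_4 at 0.091, terminal growth 0.019, discount at r = 0.139.
D_1 = 2.2693
D_2 = 2.4758
D_3 = 2.7011
D_4 = 2.9469
Terminal value at t=4: TV = D_5/(r−g) = 3.0029/(0.139−0.019) = 25.0239
P₀ = 2.2693/(1+0.139)^1 + 2.4758/(1+0.139)^2 + 2.7011/(1+0.139)^3 + 2.9469/(1+0.139)^4 + 25.0239/(1+0.139)^4 = 22.3479

$22.35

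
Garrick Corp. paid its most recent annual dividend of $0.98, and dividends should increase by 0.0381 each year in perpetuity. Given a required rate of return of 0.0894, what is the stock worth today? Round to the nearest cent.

Gordon growth model: P₀ = D₁/(r − g). D₁ = 0.98 × (1 + 0.0381) = 1.0173.
P₀ = 1.0173 / (0.0894 − 0.0381) = 1.0173 / 0.0513 = 19.8312

$19.83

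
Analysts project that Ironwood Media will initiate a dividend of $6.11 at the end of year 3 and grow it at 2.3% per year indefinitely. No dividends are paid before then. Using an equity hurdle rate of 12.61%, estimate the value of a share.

Deferred-dividend DDM. At t=2 the remaining stream is a growing perpetuity with first payment D_3 = 6.11.
V_2 = D_3/(r−g) = 6.11/(0.1261−0.023) = 59.2629
P₀ = V_2/(1+r)^2 = 59.2629/(1+0.1261)^2 = 46.7335

$46.73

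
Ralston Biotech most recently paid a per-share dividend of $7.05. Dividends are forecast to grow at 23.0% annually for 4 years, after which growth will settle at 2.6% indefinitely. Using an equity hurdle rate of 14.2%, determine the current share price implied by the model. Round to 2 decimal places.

$117.98

Two-stage DDM. Project D₁…D_4 at 0.23, terminal growth 0.026, discount at r = 0.142.
D_1 = 8.6715
D_2 = 10.6659
D_3 = 13.1191
D_4 = 16.1365
Terminal value at t=4: TV = D_5/(r−g) = 16.5561/(0.142−0.026) = 142.7246
P₀ = 8.6715/(1+0.142)^1 + 10.6659/(1+0.142)^2 + 13.1191/(1+0.142)^3 + 16.1365/(1+0.142)^4 + 142.7246/(1+0.142)^4 = 117.9816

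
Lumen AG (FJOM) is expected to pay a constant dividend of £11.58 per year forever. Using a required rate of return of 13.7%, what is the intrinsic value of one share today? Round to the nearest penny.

Zero-growth DDM (perpetuity): P₀ = D/r = 11.58 / 0.137 = 84.5255

£84.53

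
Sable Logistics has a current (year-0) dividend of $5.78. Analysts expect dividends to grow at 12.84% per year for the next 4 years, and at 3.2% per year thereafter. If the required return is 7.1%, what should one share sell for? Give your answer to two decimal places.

Two-stage DDM. Project D₁…D_4 at 0.1284, terminal growth 0.032, discount at r = 0.071.
D_1 = 6.5222
D_2 = 7.3596
D_3 = 8.3046
D_4 = 9.3709
Terminal value at t=4: TV = D_5/(r−g) = 9.6707/(0.071−0.032) = 247.9678
P₀ = 6.5222/(1+0.071)^1 + 7.3596/(1+0.071)^2 + 8.3046/(1+0.071)^3 + 9.3709/(1+0.071)^4 + 247.9678/(1+0.071)^4 = 214.8562

$214.86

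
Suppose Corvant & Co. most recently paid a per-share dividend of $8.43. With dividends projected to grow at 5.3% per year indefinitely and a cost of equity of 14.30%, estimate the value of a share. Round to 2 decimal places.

Gordon growth model: P₀ = D₁/(r − g). D₁ = 8.43 × (1 + 0.053) = 8.8768.
P₀ = 8.8768 / (0.143 − 0.053) = 8.8768 / 0.09 = 98.6310

$98.63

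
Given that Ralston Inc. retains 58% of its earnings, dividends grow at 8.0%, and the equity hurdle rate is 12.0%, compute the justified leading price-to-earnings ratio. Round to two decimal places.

Payout ratio b = 1 − 0.58 = 0.42.
Justified leading P/E = b/(r−g) = 0.42/(0.12−0.08) = 10.5000

10.50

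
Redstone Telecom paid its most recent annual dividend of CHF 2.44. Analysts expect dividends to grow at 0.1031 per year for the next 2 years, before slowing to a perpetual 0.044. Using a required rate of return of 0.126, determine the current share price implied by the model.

Two-stage DDM. Project D₁…D_2 at 0.1031, terminal growth 0.044, discount at r = 0.126.
D_1 = 2.6916
D_2 = 2.9691
Terminal value at t=2: TV = D_3/(r−g) = 3.0997/(0.126−0.044) = 37.8013
P₀ = 2.6916/(1+0.126)^1 + 2.9691/(1+0.126)^2 + 37.8013/(1+0.126)^2 = 34.5468

CHF 34.55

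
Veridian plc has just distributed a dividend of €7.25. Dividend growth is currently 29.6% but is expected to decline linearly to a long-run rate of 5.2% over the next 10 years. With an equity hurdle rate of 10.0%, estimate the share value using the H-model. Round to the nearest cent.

€343.17

H-model: P₀ = D₀[(1+g_L) + H(g_S−g_L)]/(r−g_L), with H = 10/2 = 5.
P₀ = 7.25 × [(1+0.052) + 5×(0.296−0.052)] / (0.1−0.052)
   = 7.25 × 2.2720 / 0.048 = 343.1667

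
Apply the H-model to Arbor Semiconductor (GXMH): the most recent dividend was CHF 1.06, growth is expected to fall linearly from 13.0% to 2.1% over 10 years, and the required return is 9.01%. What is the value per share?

CHF 24.02

H-model: P₀ = D₀[(1+g_L) + H(g_S−g_L)]/(r−g_L), with H = 10/2 = 5.
P₀ = 1.06 × [(1+0.021) + 5×(0.13−0.021)] / (0.0901−0.021)
   = 1.06 × 1.5660 / 0.0691 = 24.0226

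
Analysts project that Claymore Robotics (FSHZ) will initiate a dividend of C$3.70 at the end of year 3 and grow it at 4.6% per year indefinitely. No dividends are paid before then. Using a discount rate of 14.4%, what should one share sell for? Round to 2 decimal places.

C$28.85

Deferred-dividend DDM. At t=2 the remaining stream is a growing perpetuity with first payment D_3 = 3.70.
V_2 = D_3/(r−g) = 3.70/(0.144−0.046) = 37.7551
P₀ = V_2/(1+r)^2 = 37.7551/(1+0.144)^2 = 28.8485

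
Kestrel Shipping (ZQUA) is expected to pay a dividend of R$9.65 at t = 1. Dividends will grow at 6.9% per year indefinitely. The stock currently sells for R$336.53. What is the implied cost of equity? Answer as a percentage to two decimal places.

9.77%

Rearranging the constant-growth DDM: r = D₁/P₀ + g.
r = 9.6500 / 336.53 + 0.069 = 0.02868 + 0.069 = 0.09768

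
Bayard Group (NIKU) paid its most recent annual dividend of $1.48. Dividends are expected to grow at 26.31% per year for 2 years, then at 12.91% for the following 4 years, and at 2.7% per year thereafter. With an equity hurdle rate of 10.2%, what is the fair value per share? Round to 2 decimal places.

Three-stage DDM. Project D₁…D_6; terminal Gordon value at t=6 with g = 0.027; discount at r = 0.102.
D_1 = 1.8694
D_2 = 2.3612
D_3 = 2.6661
D_4 = 3.0102
D_5 = 3.3989
D_6 = 3.8377
TV_6 = 3.9413/(0.102−0.027) = 52.5504
P₀ = Σ Dₜ/(1+r)ᵗ + TV_6/(1+r)^6 = 41.2499

$41.25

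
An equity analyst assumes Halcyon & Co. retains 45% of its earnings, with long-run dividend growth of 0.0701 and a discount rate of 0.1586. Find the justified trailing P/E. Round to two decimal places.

Payout ratio b = 1 − 0.45 = 0.55.
Justified trailing P/E = b(1+g)/(r−g) = 0.55×(1+0.0701)/(0.1586−0.0701) = 6.6503

6.65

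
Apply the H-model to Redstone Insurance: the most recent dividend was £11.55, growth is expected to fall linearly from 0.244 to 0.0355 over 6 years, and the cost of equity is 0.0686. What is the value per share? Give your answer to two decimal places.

£579.59

H-model: P₀ = D₀[(1+g_L) + H(g_S−g_L)]/(r−g_L), with H = 6/2 = 3.
P₀ = 11.55 × [(1+0.0355) + 3×(0.244−0.0355)] / (0.0686−0.0355)
   = 11.55 × 1.6610 / 0.0331 = 579.5937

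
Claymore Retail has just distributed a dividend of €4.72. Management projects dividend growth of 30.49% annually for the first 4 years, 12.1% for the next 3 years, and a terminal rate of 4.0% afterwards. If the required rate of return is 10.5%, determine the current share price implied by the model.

Three-stage DDM. Project D₁…D_7; terminal Gordon value at t=7 with g = 0.04; discount at r = 0.105.
D_1 = 6.1591
D_2 = 8.0370
D_3 = 10.4875
D_4 = 13.6852
D_5 = 15.3411
D_6 = 17.1974
D_7 = 19.2783
TV_7 = 20.0494/(0.105−0.04) = 308.4521
P₀ = Σ Dₜ/(1+r)ᵗ + TV_7/(1+r)^7 = 210.7895

€210.79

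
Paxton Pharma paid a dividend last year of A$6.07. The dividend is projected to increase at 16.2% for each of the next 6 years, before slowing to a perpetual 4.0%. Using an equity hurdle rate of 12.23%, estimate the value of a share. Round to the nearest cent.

Two-stage DDM. Project D₁…D_6 at 0.162, terminal growth 0.04, discount at r = 0.1223.
D_1 = 7.0533
D_2 = 8.1960
D_3 = 9.5237
D_4 = 11.0666
D_5 = 12.8594
D_6 = 14.9426
Terminal value at t=6: TV = D_7/(r−g) = 15.5403/(0.1223−0.04) = 188.8248
P₀ = 7.0533/(1+0.1223)^1 + 8.1960/(1+0.1223)^2 + 9.5237/(1+0.1223)^3 + 11.0666/(1+0.1223)^4 + 12.8594/(1+0.1223)^5 + 14.9426/(1+0.1223)^6 + 188.8248/(1+0.1223)^6 = 135.6987

A$135.70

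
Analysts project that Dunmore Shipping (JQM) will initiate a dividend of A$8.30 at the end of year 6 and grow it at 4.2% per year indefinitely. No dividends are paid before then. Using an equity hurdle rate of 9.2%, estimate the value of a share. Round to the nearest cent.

Deferred-dividend DDM. At t=5 the remaining stream is a growing perpetuity with first payment D_6 = 8.30.
V_5 = D_6/(r−g) = 8.30/(0.092−0.042) = 166.0000
P₀ = V_5/(1+r)^5 = 166.0000/(1+0.092)^5 = 106.9042

A$106.90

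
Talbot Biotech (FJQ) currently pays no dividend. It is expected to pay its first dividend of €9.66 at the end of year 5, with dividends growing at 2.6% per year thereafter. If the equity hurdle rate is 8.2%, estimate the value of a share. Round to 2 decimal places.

Deferred-dividend DDM. At t=4 the remaining stream is a growing perpetuity with first payment D_5 = 9.66.
V_4 = D_5/(r−g) = 9.66/(0.082−0.026) = 172.5000
P₀ = V_4/(1+r)^4 = 172.5000/(1+0.082)^4 = 125.8578

€125.86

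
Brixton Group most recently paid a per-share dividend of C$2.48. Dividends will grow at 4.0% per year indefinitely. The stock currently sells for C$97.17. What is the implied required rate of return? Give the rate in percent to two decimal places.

6.65%

Rearranging the constant-growth DDM: r = D₁/P₀ + g.
D₁ = 2.48 × (1 + 0.04) = 2.5792.
r = 2.5792 / 97.17 + 0.04 = 0.02654 + 0.04 = 0.06654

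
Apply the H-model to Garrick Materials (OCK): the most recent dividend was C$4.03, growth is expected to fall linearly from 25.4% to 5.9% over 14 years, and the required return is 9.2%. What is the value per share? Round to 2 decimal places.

C$296.02

H-model: P₀ = D₀[(1+g_L) + H(g_S−g_L)]/(r−g_L), with H = 14/2 = 7.
P₀ = 4.03 × [(1+0.059) + 7×(0.254−0.059)] / (0.092−0.059)
   = 4.03 × 2.4240 / 0.033 = 296.0218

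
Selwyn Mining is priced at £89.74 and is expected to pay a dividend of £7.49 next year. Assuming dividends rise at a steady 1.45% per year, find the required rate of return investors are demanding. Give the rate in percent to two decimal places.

9.80%

Rearranging the constant-growth DDM: r = D₁/P₀ + g.
r = 7.4900 / 89.74 + 0.0145 = 0.08346 + 0.0145 = 0.09796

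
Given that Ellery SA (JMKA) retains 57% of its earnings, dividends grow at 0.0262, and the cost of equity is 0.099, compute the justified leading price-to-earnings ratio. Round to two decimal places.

5.91

Payout ratio b = 1 − 0.57 = 0.43.
Justified leading P/E = b/(r−g) = 0.43/(0.099−0.0262) = 5.9066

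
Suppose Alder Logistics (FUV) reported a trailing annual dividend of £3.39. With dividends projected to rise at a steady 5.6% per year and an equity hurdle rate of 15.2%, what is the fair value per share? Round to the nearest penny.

£37.29

Gordon growth model: P₀ = D₁/(r − g). D₁ = 3.39 × (1 + 0.056) = 3.5798.
P₀ = 3.5798 / (0.152 − 0.056) = 3.5798 / 0.096 = 37.2900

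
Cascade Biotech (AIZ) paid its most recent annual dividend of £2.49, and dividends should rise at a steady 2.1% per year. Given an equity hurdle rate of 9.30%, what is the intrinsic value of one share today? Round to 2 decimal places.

£35.31

Gordon growth model: P₀ = D₁/(r − g). D₁ = 2.49 × (1 + 0.021) = 2.5423.
P₀ = 2.5423 / (0.093 − 0.021) = 2.5423 / 0.072 = 35.3096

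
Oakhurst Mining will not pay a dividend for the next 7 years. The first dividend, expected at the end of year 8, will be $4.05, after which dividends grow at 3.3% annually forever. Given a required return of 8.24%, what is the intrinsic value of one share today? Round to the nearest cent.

$47.10

Deferred-dividend DDM. At t=7 the remaining stream is a growing perpetuity with first payment D_8 = 4.05.
V_7 = D_8/(r−g) = 4.05/(0.0824−0.033) = 81.9838
P₀ = V_7/(1+r)^7 = 81.9838/(1+0.0824)^7 = 47.0992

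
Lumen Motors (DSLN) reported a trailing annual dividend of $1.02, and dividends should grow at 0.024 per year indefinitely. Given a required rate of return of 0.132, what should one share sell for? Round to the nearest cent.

$9.67

Gordon growth model: P₀ = D₁/(r − g). D₁ = 1.02 × (1 + 0.024) = 1.0445.
P₀ = 1.0445 / (0.132 − 0.024) = 1.0445 / 0.108 = 9.6711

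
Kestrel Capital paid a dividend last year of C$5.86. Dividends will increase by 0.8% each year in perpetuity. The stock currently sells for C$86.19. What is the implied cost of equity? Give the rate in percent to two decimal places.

7.65%

Rearranging the constant-growth DDM: r = D₁/P₀ + g.
D₁ = 5.86 × (1 + 0.008) = 5.9069.
r = 5.9069 / 86.19 + 0.008 = 0.06853 + 0.008 = 0.07653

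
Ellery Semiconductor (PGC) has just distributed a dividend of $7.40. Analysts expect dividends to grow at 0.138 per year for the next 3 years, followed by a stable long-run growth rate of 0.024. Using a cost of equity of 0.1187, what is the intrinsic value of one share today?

Two-stage DDM. Project D₁…D_3 at 0.138, terminal growth 0.024, discount at r = 0.1187.
D_1 = 8.4212
D_2 = 9.5833
D_3 = 10.9058
Terminal value at t=3: TV = D_4/(r−g) = 11.1676/(0.1187−0.024) = 117.9257
P₀ = 8.4212/(1+0.1187)^1 + 9.5833/(1+0.1187)^2 + 10.9058/(1+0.1187)^3 + 117.9257/(1+0.1187)^3 = 107.2050

$107.20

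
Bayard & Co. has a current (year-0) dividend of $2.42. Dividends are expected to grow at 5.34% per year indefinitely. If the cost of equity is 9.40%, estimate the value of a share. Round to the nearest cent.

Gordon growth model: P₀ = D₁/(r − g). D₁ = 2.42 × (1 + 0.0534) = 2.5492.
P₀ = 2.5492 / (0.094 − 0.0534) = 2.5492 / 0.0406 = 62.7889

$62.79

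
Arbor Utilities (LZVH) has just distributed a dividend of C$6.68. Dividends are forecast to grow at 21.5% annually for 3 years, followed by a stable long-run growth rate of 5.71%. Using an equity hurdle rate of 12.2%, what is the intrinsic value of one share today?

Two-stage DDM. Project D₁…D_3 at 0.215, terminal growth 0.0571, discount at r = 0.122.
D_1 = 8.1162
D_2 = 9.8612
D_3 = 11.9813
Terminal value at t=3: TV = D_4/(r−g) = 12.6655/(0.122−0.0571) = 195.1536
P₀ = 8.1162/(1+0.122)^1 + 9.8612/(1+0.122)^2 + 11.9813/(1+0.122)^3 + 195.1536/(1+0.122)^3 = 161.7145

C$161.71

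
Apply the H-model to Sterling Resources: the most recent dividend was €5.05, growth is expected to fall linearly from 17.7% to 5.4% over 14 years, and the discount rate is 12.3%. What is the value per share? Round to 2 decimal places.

€140.16

H-model: P₀ = D₀[(1+g_L) + H(g_S−g_L)]/(r−g_L), with H = 14/2 = 7.
P₀ = 5.05 × [(1+0.054) + 7×(0.177−0.054)] / (0.123−0.054)
   = 5.05 × 1.9150 / 0.069 = 140.1558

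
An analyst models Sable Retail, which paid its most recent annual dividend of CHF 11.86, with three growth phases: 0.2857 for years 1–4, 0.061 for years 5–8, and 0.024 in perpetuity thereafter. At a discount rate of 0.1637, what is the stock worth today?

CHF 207.17

Three-stage DDM. Project D₁…D_8; terminal Gordon value at t=8 with g = 0.024; discount at r = 0.1637.
D_1 = 15.2484
D_2 = 19.6049
D_3 = 25.2060
D_4 = 32.4073
D_5 = 34.3842
D_6 = 36.4816
D_7 = 38.7070
D_8 = 41.0681
TV_8 = 42.0538/(0.1637−0.024) = 301.0290
P₀ = Σ Dₜ/(1+r)ᵗ + TV_8/(1+r)^8 = 207.1667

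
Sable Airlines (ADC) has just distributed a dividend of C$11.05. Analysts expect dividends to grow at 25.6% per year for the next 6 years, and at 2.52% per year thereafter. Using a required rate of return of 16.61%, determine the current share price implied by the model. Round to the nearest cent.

C$212.21

Two-stage DDM. Project D₁…D_6 at 0.256, terminal growth 0.0252, discount at r = 0.1661.
D_1 = 13.8788
D_2 = 17.4318
D_3 = 21.8943
D_4 = 27.4992
D_5 = 34.5391
D_6 = 43.3811
Terminal value at t=6: TV = D_7/(r−g) = 44.4743/(0.1661−0.0252) = 315.6441
P₀ = 13.8788/(1+0.1661)^1 + 17.4318/(1+0.1661)^2 + 21.8943/(1+0.1661)^3 + 27.4992/(1+0.1661)^4 + 34.5391/(1+0.1661)^5 + 43.3811/(1+0.1661)^6 + 315.6441/(1+0.1661)^6 = 212.2143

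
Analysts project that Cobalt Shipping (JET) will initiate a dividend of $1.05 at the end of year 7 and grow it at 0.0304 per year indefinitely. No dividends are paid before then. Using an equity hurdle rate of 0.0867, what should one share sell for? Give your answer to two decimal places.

$11.32

Deferred-dividend DDM. At t=6 the remaining stream is a growing perpetuity with first payment D_7 = 1.05.
V_6 = D_7/(r−g) = 1.05/(0.0867−0.0304) = 18.6501
P₀ = V_6/(1+r)^6 = 18.6501/(1+0.0867)^6 = 11.3246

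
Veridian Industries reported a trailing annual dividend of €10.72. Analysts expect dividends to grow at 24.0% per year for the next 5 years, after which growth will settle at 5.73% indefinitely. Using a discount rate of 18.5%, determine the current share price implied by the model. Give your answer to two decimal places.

Two-stage DDM. Project D₁…D_5 at 0.24, terminal growth 0.0573, discount at r = 0.185.
D_1 = 13.2928
D_2 = 16.4831
D_3 = 20.4390
D_4 = 25.3444
D_5 = 31.4270
Terminal value at t=5: TV = D_6/(r−g) = 33.2278/(0.185−0.0573) = 260.2019
P₀ = 13.2928/(1+0.185)^1 + 16.4831/(1+0.185)^2 + 20.4390/(1+0.185)^3 + 25.3444/(1+0.185)^4 + 31.4270/(1+0.185)^5 + 260.2019/(1+0.185)^5 = 172.8989

€172.90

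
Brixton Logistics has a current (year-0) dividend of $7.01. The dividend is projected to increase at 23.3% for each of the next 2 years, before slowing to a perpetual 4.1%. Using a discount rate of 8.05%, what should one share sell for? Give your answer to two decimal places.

Two-stage DDM. Project D₁…D_2 at 0.233, terminal growth 0.041, discount at r = 0.0805.
D_1 = 8.6433
D_2 = 10.6572
Terminal value at t=2: TV = D_3/(r−g) = 11.0942/(0.0805−0.041) = 280.8651
P₀ = 8.6433/(1+0.0805)^1 + 10.6572/(1+0.0805)^2 + 280.8651/(1+0.0805)^2 = 257.7015

$257.70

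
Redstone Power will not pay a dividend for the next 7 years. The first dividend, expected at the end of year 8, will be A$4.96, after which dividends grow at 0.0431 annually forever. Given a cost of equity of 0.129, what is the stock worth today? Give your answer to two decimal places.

A$24.70

Deferred-dividend DDM. At t=7 the remaining stream is a growing perpetuity with first payment D_8 = 4.96.
V_7 = D_8/(r−g) = 4.96/(0.129−0.0431) = 57.7416
P₀ = V_7/(1+r)^7 = 57.7416/(1+0.129)^7 = 24.6962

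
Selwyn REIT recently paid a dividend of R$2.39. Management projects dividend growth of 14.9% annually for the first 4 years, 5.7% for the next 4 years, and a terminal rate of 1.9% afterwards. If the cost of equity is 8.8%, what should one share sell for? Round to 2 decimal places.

R$61.15

Three-stage DDM. Project D₁…D_8; terminal Gordon value at t=8 with g = 0.019; discount at r = 0.088.
D_1 = 2.7461
D_2 = 3.1553
D_3 = 3.6254
D_4 = 4.1656
D_5 = 4.4030
D_6 = 4.6540
D_7 = 4.9193
D_8 = 5.1997
TV_8 = 5.2985/(0.088−0.019) = 76.7897
P₀ = Σ Dₜ/(1+r)ᵗ + TV_8/(1+r)^8 = 61.1537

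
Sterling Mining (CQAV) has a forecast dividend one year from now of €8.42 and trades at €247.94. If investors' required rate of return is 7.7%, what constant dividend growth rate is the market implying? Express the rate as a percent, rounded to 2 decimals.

From P₀ = D₁/(r − g), the implied growth is g = r − D₁/P₀.
g = 0.077 − 8.42/247.94 = 0.077 − 0.03396 = 0.04304

4.30%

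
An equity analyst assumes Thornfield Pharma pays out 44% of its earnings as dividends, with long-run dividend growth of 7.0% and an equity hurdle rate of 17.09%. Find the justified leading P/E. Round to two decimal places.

Justified leading P/E = b/(r−g) = 0.44/(0.1709−0.07) = 4.3608

4.36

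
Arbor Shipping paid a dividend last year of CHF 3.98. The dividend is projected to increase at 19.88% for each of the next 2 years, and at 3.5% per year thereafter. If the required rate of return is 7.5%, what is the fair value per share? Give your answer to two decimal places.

CHF 137.46

Two-stage DDM. Project D₁…D_2 at 0.1988, terminal growth 0.035, discount at r = 0.075.
D_1 = 4.7712
D_2 = 5.7197
Terminal value at t=2: TV = D_3/(r−g) = 5.9199/(0.075−0.035) = 147.9984
P₀ = 4.7712/(1+0.075)^1 + 5.7197/(1+0.075)^2 + 147.9984/(1+0.075)^2 = 137.4556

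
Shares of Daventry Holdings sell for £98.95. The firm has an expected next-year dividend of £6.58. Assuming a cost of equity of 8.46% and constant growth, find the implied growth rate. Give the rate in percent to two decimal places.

1.81%

From P₀ = D₁/(r − g), the implied growth is g = r − D₁/P₀.
g = 0.0846 − 6.58/98.95 = 0.0846 − 0.06650 = 0.01810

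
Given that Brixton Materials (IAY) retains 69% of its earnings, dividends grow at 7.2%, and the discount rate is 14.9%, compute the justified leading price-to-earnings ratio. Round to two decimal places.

Payout ratio b = 1 − 0.69 = 0.31.
Justified leading P/E = b/(r−g) = 0.31/(0.149−0.072) = 4.0260

4.03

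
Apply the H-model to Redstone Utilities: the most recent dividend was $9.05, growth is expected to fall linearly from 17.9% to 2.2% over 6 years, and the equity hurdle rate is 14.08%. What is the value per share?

H-model: P₀ = D₀[(1+g_L) + H(g_S−g_L)]/(r−g_L), with H = 6/2 = 3.
P₀ = 9.05 × [(1+0.022) + 3×(0.179−0.022)] / (0.1408−0.022)
   = 9.05 × 1.4930 / 0.1188 = 113.7344

$113.73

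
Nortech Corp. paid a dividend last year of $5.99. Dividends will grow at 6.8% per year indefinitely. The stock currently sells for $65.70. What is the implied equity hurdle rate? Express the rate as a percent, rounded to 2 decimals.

Rearranging the constant-growth DDM: r = D₁/P₀ + g.
D₁ = 5.99 × (1 + 0.068) = 6.3973.
r = 6.3973 / 65.70 + 0.068 = 0.09737 + 0.068 = 0.16537

16.54%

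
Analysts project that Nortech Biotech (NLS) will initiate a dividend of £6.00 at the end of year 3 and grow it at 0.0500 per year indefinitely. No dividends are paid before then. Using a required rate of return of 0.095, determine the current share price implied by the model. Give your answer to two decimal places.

£111.20

Deferred-dividend DDM. At t=2 the remaining stream is a growing perpetuity with first payment D_3 = 6.00.
V_2 = D_3/(r−g) = 6.00/(0.095−0.05) = 133.3333
P₀ = V_2/(1+r)^2 = 133.3333/(1+0.095)^2 = 111.2015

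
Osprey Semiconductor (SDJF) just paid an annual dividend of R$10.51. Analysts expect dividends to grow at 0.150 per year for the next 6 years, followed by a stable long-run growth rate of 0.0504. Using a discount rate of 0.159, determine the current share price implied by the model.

R$158.38

Two-stage DDM. Project D₁…D_6 at 0.15, terminal growth 0.0504, discount at r = 0.159.
D_1 = 12.0865
D_2 = 13.8995
D_3 = 15.9844
D_4 = 18.3821
D_5 = 21.1394
D_6 = 24.3103
Terminal value at t=6: TV = D_7/(r−g) = 25.5355/(0.159−0.0504) = 235.1336
P₀ = 12.0865/(1+0.159)^1 + 13.8995/(1+0.159)^2 + 15.9844/(1+0.159)^3 + 18.3821/(1+0.159)^4 + 21.1394/(1+0.159)^5 + 24.3103/(1+0.159)^6 + 235.1336/(1+0.159)^6 = 158.3776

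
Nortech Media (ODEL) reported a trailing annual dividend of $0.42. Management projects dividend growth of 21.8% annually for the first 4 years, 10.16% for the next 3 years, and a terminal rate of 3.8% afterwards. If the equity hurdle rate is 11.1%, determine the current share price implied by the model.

$12.32

Three-stage DDM. Project D₁…D_7; terminal Gordon value at t=7 with g = 0.038; discount at r = 0.111.
D_1 = 0.5116
D_2 = 0.6231
D_3 = 0.7589
D_4 = 0.9244
D_5 = 1.0183
D_6 = 1.1217
D_7 = 1.2357
TV_7 = 1.2826/(0.111−0.038) = 17.5705
P₀ = Σ Dₜ/(1+r)ᵗ + TV_7/(1+r)^7 = 12.3247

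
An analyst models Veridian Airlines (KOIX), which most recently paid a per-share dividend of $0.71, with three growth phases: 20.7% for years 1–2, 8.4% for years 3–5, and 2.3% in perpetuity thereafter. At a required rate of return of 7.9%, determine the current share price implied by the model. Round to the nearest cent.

$20.83

Three-stage DDM. Project D₁…D_5; terminal Gordon value at t=5 with g = 0.023; discount at r = 0.079.
D_1 = 0.8570
D_2 = 1.0344
D_3 = 1.1212
D_4 = 1.2154
D_5 = 1.3175
TV_5 = 1.3478/(0.079−0.023) = 24.0685
P₀ = Σ Dₜ/(1+r)ᵗ + TV_5/(1+r)^5 = 20.8294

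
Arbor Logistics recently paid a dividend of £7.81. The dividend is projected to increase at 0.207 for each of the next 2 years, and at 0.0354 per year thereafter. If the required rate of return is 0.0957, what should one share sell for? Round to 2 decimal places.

£180.81

Two-stage DDM. Project D₁…D_2 at 0.207, terminal growth 0.0354, discount at r = 0.0957.
D_1 = 9.4267
D_2 = 11.3780
Terminal value at t=2: TV = D_3/(r−g) = 11.7808/(0.0957−0.0354) = 195.3693
P₀ = 9.4267/(1+0.0957)^1 + 11.3780/(1+0.0957)^2 + 195.3693/(1+0.0957)^2 = 180.8126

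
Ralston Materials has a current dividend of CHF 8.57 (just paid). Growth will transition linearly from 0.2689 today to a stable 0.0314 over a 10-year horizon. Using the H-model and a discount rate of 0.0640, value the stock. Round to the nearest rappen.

H-model: P₀ = D₀[(1+g_L) + H(g_S−g_L)]/(r−g_L), with H = 10/2 = 5.
P₀ = 8.57 × [(1+0.0314) + 5×(0.2689−0.0314)] / (0.064−0.0314)
   = 8.57 × 2.2189 / 0.0326 = 583.3121

CHF 583.31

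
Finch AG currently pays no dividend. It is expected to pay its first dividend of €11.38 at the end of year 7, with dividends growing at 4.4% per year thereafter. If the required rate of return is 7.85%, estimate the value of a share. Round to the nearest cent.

Deferred-dividend DDM. At t=6 the remaining stream is a growing perpetuity with first payment D_7 = 11.38.
V_6 = D_7/(r−g) = 11.38/(0.0785−0.044) = 329.8551
P₀ = V_6/(1+r)^6 = 329.8551/(1+0.0785)^6 = 209.6053

€209.61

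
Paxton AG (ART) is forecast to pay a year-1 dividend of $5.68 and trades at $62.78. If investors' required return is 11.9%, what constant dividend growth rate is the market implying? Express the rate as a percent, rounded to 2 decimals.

2.85%

From P₀ = D₁/(r − g), the implied growth is g = r − D₁/P₀.
g = 0.119 − 5.68/62.78 = 0.119 − 0.09047 = 0.02853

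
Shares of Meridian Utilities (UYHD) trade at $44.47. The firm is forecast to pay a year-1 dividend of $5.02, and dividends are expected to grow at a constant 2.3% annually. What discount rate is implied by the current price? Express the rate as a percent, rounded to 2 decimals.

Rearranging the constant-growth DDM: r = D₁/P₀ + g.
r = 5.0200 / 44.47 + 0.023 = 0.11289 + 0.023 = 0.13589

13.59%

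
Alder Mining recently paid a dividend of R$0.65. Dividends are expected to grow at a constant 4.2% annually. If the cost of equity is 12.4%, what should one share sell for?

R$8.26

Gordon growth model: P₀ = D₁/(r − g). D₁ = 0.65 × (1 + 0.042) = 0.6773.
P₀ = 0.6773 / (0.124 − 0.042) = 0.6773 / 0.082 = 8.2598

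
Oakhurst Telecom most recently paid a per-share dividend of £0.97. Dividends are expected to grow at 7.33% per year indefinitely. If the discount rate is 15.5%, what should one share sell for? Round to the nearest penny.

Gordon growth model: P₀ = D₁/(r − g). D₁ = 0.97 × (1 + 0.0733) = 1.0411.
P₀ = 1.0411 / (0.155 − 0.0733) = 1.0411 / 0.0817 = 12.7430

£12.74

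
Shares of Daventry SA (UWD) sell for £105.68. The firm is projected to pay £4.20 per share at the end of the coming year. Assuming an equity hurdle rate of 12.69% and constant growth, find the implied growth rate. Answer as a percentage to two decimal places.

From P₀ = D₁/(r − g), the implied growth is g = r − D₁/P₀.
g = 0.1269 − 4.20/105.68 = 0.1269 − 0.03974 = 0.08716

8.72%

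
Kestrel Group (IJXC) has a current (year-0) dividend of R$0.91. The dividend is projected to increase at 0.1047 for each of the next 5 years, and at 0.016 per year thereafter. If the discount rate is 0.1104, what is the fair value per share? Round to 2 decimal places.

R$14.03

Two-stage DDM. Project D₁…D_5 at 0.1047, terminal growth 0.016, discount at r = 0.1104.
D_1 = 1.0053
D_2 = 1.1105
D_3 = 1.2268
D_4 = 1.3552
D_5 = 1.4971
Terminal value at t=5: TV = D_6/(r−g) = 1.5211/(0.1104−0.016) = 16.1133
P₀ = 1.0053/(1+0.1104)^1 + 1.1105/(1+0.1104)^2 + 1.2268/(1+0.1104)^3 + 1.3552/(1+0.1104)^4 + 1.4971/(1+0.1104)^5 + 16.1133/(1+0.1104)^5 = 14.0257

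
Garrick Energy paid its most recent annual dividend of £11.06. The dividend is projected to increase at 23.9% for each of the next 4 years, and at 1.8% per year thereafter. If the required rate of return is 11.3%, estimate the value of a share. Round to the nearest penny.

Two-stage DDM. Project D₁…D_4 at 0.239, terminal growth 0.018, discount at r = 0.113.
D_1 = 13.7033
D_2 = 16.9784
D_3 = 21.0363
D_4 = 26.0640
Terminal value at t=4: TV = D_5/(r−g) = 26.5331/(0.113−0.018) = 279.2959
P₀ = 13.7033/(1+0.113)^1 + 16.9784/(1+0.113)^2 + 21.0363/(1+0.113)^3 + 26.0640/(1+0.113)^4 + 279.2959/(1+0.113)^4 = 240.2655

£240.27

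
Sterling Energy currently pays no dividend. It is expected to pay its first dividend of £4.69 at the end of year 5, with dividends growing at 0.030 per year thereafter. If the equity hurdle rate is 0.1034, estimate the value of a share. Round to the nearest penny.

Deferred-dividend DDM. At t=4 the remaining stream is a growing perpetuity with first payment D_5 = 4.69.
V_4 = D_5/(r−g) = 4.69/(0.1034−0.03) = 63.8965
P₀ = V_4/(1+r)^4 = 63.8965/(1+0.1034)^4 = 43.1067

£43.11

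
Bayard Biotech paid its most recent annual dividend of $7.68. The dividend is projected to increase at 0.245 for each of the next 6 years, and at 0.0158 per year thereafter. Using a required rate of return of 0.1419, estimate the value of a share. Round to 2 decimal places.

$166.96

Two-stage DDM. Project D₁…D_6 at 0.245, terminal growth 0.0158, discount at r = 0.1419.
D_1 = 9.5616
D_2 = 11.9042
D_3 = 14.8207
D_4 = 18.4518
D_5 = 22.9725
D_6 = 28.6007
Terminal value at t=6: TV = D_7/(r−g) = 29.0526/(0.1419−0.0158) = 230.3936
P₀ = 9.5616/(1+0.1419)^1 + 11.9042/(1+0.1419)^2 + 14.8207/(1+0.1419)^3 + 18.4518/(1+0.1419)^4 + 22.9725/(1+0.1419)^5 + 28.6007/(1+0.1419)^6 + 230.3936/(1+0.1419)^6 = 166.9625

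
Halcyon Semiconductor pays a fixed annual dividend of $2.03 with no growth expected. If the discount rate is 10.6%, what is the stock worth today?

Zero-growth DDM (perpetuity): P₀ = D/r = 2.03 / 0.106 = 19.1509

$19.15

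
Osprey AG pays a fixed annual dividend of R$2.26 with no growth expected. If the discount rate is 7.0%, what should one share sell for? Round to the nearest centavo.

R$32.29

Zero-growth DDM (perpetuity): P₀ = D/r = 2.26 / 0.07 = 32.2857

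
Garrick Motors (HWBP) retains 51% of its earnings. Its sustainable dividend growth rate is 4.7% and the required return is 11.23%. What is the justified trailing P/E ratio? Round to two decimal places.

7.86

Payout ratio b = 1 − 0.51 = 0.49.
Justified trailing P/E = b(1+g)/(r−g) = 0.49×(1+0.047)/(0.1123−0.047) = 7.8565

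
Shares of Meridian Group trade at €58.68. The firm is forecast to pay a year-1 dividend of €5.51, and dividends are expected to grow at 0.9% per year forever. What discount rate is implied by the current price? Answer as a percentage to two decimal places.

10.29%

Rearranging the constant-growth DDM: r = D₁/P₀ + g.
r = 5.5100 / 58.68 + 0.009 = 0.09390 + 0.009 = 0.10290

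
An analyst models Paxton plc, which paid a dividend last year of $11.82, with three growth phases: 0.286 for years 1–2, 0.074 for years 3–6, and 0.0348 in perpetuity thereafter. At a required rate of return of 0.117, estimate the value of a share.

Three-stage DDM. Project D₁…D_6; terminal Gordon value at t=6 with g = 0.0348; discount at r = 0.117.
D_1 = 15.2005
D_2 = 19.5479
D_3 = 20.9944
D_4 = 22.5480
D_5 = 24.2165
D_6 = 26.0086
TV_6 = 26.9137/(0.117−0.0348) = 327.4169
P₀ = Σ Dₜ/(1+r)ᵗ + TV_6/(1+r)^6 = 254.7118

$254.71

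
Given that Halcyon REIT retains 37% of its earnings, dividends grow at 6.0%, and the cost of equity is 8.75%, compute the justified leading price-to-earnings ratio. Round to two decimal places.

Payout ratio b = 1 − 0.37 = 0.63.
Justified leading P/E = b/(r−g) = 0.63/(0.0875−0.06) = 22.9091

22.91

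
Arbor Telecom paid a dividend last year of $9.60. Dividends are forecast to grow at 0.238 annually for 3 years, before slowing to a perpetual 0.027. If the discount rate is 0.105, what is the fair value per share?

Two-stage DDM. Project D₁…D_3 at 0.238, terminal growth 0.027, discount at r = 0.105.
D_1 = 11.8848
D_2 = 14.7134
D_3 = 18.2152
Terminal value at t=3: TV = D_4/(r−g) = 18.7070/(0.105−0.027) = 239.8330
P₀ = 11.8848/(1+0.105)^1 + 14.7134/(1+0.105)^2 + 18.2152/(1+0.105)^3 + 239.8330/(1+0.105)^3 = 214.0610

$214.06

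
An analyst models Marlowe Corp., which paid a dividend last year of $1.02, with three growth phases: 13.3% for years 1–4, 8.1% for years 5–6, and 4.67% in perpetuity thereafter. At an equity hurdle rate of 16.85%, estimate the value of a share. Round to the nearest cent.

$12.02

Three-stage DDM. Project D₁…D_6; terminal Gordon value at t=6 with g = 0.0467; discount at r = 0.1685.
D_1 = 1.1557
D_2 = 1.3094
D_3 = 1.4835
D_4 = 1.6808
D_5 = 1.8170
D_6 = 1.9641
TV_6 = 2.0559/(0.1685−0.0467) = 16.8790
P₀ = Σ Dₜ/(1+r)ᵗ + TV_6/(1+r)^6 = 12.0160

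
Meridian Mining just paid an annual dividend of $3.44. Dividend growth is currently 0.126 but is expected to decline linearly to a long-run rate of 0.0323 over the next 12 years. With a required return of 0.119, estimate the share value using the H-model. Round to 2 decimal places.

$63.27

H-model: P₀ = D₀[(1+g_L) + H(g_S−g_L)]/(r−g_L), with H = 12/2 = 6.
P₀ = 3.44 × [(1+0.0323) + 6×(0.126−0.0323)] / (0.119−0.0323)
   = 3.44 × 1.5945 / 0.0867 = 63.2651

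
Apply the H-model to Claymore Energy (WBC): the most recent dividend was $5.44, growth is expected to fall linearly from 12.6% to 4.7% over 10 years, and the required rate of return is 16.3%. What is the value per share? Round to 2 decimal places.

H-model: P₀ = D₀[(1+g_L) + H(g_S−g_L)]/(r−g_L), with H = 10/2 = 5.
P₀ = 5.44 × [(1+0.047) + 5×(0.126−0.047)] / (0.163−0.047)
   = 5.44 × 1.4420 / 0.116 = 67.6248

$67.62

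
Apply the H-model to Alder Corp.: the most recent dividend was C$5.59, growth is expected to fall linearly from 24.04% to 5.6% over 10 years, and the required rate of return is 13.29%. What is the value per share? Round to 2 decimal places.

H-model: P₀ = D₀[(1+g_L) + H(g_S−g_L)]/(r−g_L), with H = 10/2 = 5.
P₀ = 5.59 × [(1+0.056) + 5×(0.2404−0.056)] / (0.1329−0.056)
   = 5.59 × 1.9780 / 0.0769 = 143.7844

C$143.78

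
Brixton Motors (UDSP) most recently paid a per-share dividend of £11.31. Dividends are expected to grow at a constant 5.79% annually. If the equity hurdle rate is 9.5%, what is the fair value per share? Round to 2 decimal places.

Gordon growth model: P₀ = D₁/(r − g). D₁ = 11.31 × (1 + 0.0579) = 11.9648.
P₀ = 11.9648 / (0.095 − 0.0579) = 11.9648 / 0.0371 = 322.5027

£322.50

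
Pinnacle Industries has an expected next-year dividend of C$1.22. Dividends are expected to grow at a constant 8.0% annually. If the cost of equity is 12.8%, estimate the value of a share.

Gordon growth model: P₀ = D₁/(r − g), with D₁ = 1.22 given directly.
P₀ = 1.2200 / (0.128 − 0.08) = 1.2200 / 0.048 = 25.4167

C$25.42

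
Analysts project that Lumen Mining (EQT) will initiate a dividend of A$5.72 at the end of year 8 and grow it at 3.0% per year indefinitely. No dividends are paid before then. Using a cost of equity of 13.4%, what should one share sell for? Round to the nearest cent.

Deferred-dividend DDM. At t=7 the remaining stream is a growing perpetuity with first payment D_8 = 5.72.
V_7 = D_8/(r−g) = 5.72/(0.134−0.03) = 55.0000
P₀ = V_7/(1+r)^7 = 55.0000/(1+0.134)^7 = 22.8072

A$22.81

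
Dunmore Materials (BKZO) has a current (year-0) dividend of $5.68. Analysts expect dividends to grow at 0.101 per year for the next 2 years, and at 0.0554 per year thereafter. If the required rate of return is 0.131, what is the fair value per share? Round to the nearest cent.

Two-stage DDM. Project D₁…D_2 at 0.101, terminal growth 0.0554, discount at r = 0.131.
D_1 = 6.2537
D_2 = 6.8853
Terminal value at t=2: TV = D_3/(r−g) = 7.2667/(0.131−0.0554) = 96.1210
P₀ = 6.2537/(1+0.131)^1 + 6.8853/(1+0.131)^2 + 96.1210/(1+0.131)^2 = 86.0558

$86.06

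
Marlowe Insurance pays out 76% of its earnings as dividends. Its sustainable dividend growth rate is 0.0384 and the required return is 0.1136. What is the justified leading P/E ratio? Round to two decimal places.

10.11

Justified leading P/E = b/(r−g) = 0.76/(0.1136−0.0384) = 10.1064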